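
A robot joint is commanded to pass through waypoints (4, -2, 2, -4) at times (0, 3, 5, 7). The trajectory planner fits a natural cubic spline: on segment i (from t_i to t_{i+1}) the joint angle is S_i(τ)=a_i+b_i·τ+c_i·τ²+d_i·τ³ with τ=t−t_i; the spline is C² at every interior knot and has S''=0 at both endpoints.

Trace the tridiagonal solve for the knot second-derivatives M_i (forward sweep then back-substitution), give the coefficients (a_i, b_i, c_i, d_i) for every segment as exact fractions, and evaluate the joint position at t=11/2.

Δ: Δ0=-2, Δ1=2, Δ2=-3
row 1: diag=10, rhs=24; c'=1/5, d'=12/5
row 2: denom=8−2·1/5=38/5; d'=(-30−2·12/5)/(38/5)=-87/19
back: M2=-87/19
back: M1=12/5−1/5·-87/19=63/19
M: M0=0, M1=63/19, M2=-87/19, M3=0
seg 0: a=4, c=M0/2=0, d=(M1−M0)/(6·3)=7/38, b=Δ0−h0·(2M0+M1)/6=-139/38
seg 1: a=-2, c=M1/2=63/38, d=(M2−M1)/(6·2)=-25/38, b=Δ1−h1·(2M1+M2)/6=25/19
seg 2: a=2, c=M2/2=-87/38, d=(M3−M2)/(6·2)=29/76, b=Δ2−h2·(2M2+M3)/6=1/19
t_q=11/2 → seg 2, τ=1/2; S=2+1/19·τ+-87/38·τ²+29/76·τ³=913/608

  seg 0: a=4 b=-139/38 c=0 d=7/38
  seg 1: a=-2 b=25/19 c=63/38 d=-25/38
  seg 2: a=2 b=1/19 c=-87/38 d=29/76
S(11/2) = 913/608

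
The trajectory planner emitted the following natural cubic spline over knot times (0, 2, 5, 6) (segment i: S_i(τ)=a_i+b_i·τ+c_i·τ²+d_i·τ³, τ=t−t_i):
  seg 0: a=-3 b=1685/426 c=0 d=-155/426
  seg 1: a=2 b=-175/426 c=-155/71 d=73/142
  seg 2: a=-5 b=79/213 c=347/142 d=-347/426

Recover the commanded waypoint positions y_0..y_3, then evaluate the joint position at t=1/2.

y_0 = S_0(0) = a_0 = -3
y_1 = S_1(0) = a_1 = 2
y_2 = S_2(0) = a_2 = -5
y_3 = S_2(1) = -3
t_q=1/2 is in segment 0 (τ=1/2); S_0(τ)=-1213/1136

y_0=-3 y_1=2 y_2=-5 y_3=-3
S(1/2) = -1213/1136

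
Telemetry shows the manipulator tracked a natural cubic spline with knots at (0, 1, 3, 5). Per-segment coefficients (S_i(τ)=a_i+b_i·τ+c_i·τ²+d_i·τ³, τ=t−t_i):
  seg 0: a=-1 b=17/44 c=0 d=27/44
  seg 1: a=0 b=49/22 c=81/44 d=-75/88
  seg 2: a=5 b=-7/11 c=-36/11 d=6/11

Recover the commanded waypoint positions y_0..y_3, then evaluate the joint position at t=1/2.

y_0 = S_0(0) = a_0 = -1
y_1 = S_1(0) = a_1 = 0
y_2 = S_2(0) = a_2 = 5
y_3 = S_2(2) = -5
t_q=1/2 is in segment 0 (τ=1/2); S_0(τ)=-257/352

y_0=-1 y_1=0 y_2=5 y_3=-5
S(1/2) = -257/352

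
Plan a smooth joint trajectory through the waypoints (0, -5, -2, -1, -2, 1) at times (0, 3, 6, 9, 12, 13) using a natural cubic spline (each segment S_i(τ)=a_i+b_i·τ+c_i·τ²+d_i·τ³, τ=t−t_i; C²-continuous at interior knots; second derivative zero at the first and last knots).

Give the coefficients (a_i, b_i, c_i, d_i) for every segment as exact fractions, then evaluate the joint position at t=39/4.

  seg 0: a=0 b=-2891/1209 c=0 d=292/3627
  seg 1: a=-5 b=-263/1209 c=292/403 d=-1156/10881
  seg 2: a=-2 b=1525/1209 c=-280/1209 d=-94/3627
  seg 3: a=-1 b=-77/93 c=-562/1209 d=2284/10881
  seg 4: a=-2 b=2479/1209 c=574/403 d=-574/1209
S(39/4) = -11567/6448

Δ: Δ0=-5/3, Δ1=1, Δ2=1/3, Δ3=-1/3, Δ4=3
row 1: diag=12, rhs=16; c'=1/4, d'=4/3
row 2: denom=12−3·1/4=45/4; d'=(-4−3·4/3)/(45/4)=-32/45
row 3: denom=12−3·4/15=56/5; d'=(-4−3·-32/45)/(56/5)=-1/6
row 4: denom=8−3·15/56=403/56; d'=(20−3·-1/6)/(403/56)=1148/403
back: M4=1148/403
back: M3=-1/6−15/56·1148/403=-1124/1209
back: M2=-32/45−4/15·-1124/1209=-560/1209
back: M1=4/3−1/4·-560/1209=584/403
M: M0=0, M1=584/403, M2=-560/1209, M3=-1124/1209, M4=1148/403, M5=0
seg 0: a=0, c=M0/2=0, d=(M1−M0)/(6·3)=292/3627, b=Δ0−h0·(2M0+M1)/6=-2891/1209
seg 1: a=-5, c=M1/2=292/403, d=(M2−M1)/(6·3)=-1156/10881, b=Δ1−h1·(2M1+M2)/6=-263/1209
seg 2: a=-2, c=M2/2=-280/1209, d=(M3−M2)/(6·3)=-94/3627, b=Δ2−h2·(2M2+M3)/6=1525/1209
seg 3: a=-1, c=M3/2=-562/1209, d=(M4−M3)/(6·3)=2284/10881, b=Δ3−h3·(2M3+M4)/6=-77/93
seg 4: a=-2, c=M4/2=574/403, d=(M5−M4)/(6·1)=-574/1209, b=Δ4−h4·(2M4+M5)/6=2479/1209
t_q=39/4 → seg 3, τ=3/4; S=-1+-77/93·τ+-562/1209·τ²+2284/10881·τ³=-11567/6448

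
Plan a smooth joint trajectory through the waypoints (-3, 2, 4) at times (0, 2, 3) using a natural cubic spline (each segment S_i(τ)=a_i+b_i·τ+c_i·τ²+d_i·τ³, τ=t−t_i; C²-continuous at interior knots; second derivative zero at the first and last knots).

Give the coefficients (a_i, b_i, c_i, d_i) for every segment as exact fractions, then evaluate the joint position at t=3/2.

  seg 0: a=-3 b=8/3 c=0 d=-1/24
  seg 1: a=2 b=13/6 c=-1/4 d=1/12
S(3/2) = 55/64

Δ: Δ0=5/2, Δ1=2
row 1: diag=6, rhs=-3; c'=1/6, d'=-1/2
back: M1=-1/2
M: M0=0, M1=-1/2, M2=0
seg 0: a=-3, c=M0/2=0, d=(M1−M0)/(6·2)=-1/24, b=Δ0−h0·(2M0+M1)/6=8/3
seg 1: a=2, c=M1/2=-1/4, d=(M2−M1)/(6·1)=1/12, b=Δ1−h1·(2M1+M2)/6=13/6
t_q=3/2 → seg 0, τ=3/2; S=-3+8/3·τ+0·τ²+-1/24·τ³=55/64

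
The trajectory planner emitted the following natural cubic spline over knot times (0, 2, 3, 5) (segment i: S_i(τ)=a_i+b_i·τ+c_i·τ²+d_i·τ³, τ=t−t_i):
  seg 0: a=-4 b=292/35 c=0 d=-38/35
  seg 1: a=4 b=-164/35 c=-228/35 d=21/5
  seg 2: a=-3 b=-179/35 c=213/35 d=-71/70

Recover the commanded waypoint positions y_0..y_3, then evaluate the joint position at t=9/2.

y_0=-4 y_1=4 y_2=-3 y_3=3
S(9/2) = -45/112

y_0 = S_0(0) = a_0 = -4
y_1 = S_1(0) = a_1 = 4
y_2 = S_2(0) = a_2 = -3
y_3 = S_2(2) = 3
t_q=9/2 is in segment 2 (τ=3/2); S_2(τ)=-45/112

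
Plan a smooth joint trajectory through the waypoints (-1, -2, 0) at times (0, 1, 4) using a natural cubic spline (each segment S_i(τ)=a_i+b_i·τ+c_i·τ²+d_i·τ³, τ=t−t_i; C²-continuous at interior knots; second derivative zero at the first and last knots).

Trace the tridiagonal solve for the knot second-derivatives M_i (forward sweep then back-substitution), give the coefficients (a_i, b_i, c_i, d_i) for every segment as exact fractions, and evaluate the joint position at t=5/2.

  seg 0: a=-1 b=-29/24 c=0 d=5/24
  seg 1: a=-2 b=-7/12 c=5/8 d=-5/72
S(5/2) = -109/64

Δ: Δ0=-1, Δ1=2/3
row 1: diag=8, rhs=10; c'=3/8, d'=5/4
back: M1=5/4
M: M0=0, M1=5/4, M2=0
seg 0: a=-1, c=M0/2=0, d=(M1−M0)/(6·1)=5/24, b=Δ0−h0·(2M0+M1)/6=-29/24
seg 1: a=-2, c=M1/2=5/8, d=(M2−M1)/(6·3)=-5/72, b=Δ1−h1·(2M1+M2)/6=-7/12
t_q=5/2 → seg 1, τ=3/2; S=-2+-7/12·τ+5/8·τ²+-5/72·τ³=-109/64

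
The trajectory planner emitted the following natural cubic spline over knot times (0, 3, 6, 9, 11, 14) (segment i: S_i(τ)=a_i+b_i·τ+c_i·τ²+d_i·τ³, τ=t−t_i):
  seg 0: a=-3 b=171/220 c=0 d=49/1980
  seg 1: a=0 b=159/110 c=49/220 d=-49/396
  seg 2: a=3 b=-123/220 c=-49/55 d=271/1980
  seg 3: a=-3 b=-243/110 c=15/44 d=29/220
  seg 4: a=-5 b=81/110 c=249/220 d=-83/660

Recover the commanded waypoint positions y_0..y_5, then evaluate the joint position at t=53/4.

y_0=-3 y_1=0 y_2=3 y_3=-3 y_4=-5 y_5=4
S(53/4) = 2687/2816

y_0 = S_0(0) = a_0 = -3
y_1 = S_1(0) = a_1 = 0
y_2 = S_2(0) = a_2 = 3
y_3 = S_3(0) = a_3 = -3
y_4 = S_4(0) = a_4 = -5
y_5 = S_4(3) = 4
t_q=53/4 is in segment 4 (τ=9/4); S_4(τ)=2687/2816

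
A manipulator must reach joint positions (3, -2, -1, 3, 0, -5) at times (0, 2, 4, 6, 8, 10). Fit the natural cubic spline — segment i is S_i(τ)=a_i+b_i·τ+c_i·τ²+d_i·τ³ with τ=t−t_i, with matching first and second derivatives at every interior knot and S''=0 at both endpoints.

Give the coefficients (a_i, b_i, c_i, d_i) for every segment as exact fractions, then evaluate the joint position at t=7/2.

Δ: Δ0=-5/2, Δ1=1/2, Δ2=2, Δ3=-3/2, Δ4=-5/2
row 1: diag=8, rhs=18; c'=1/4, d'=9/4
row 2: denom=8−2·1/4=15/2; d'=(9−2·9/4)/(15/2)=3/5
row 3: denom=8−2·4/15=112/15; d'=(-21−2·3/5)/(112/15)=-333/112
row 4: denom=8−2·15/56=209/28; d'=(-6−2·-333/112)/(209/28)=-3/418
back: M4=-3/418
back: M3=-333/112−15/56·-3/418=-621/209
back: M2=3/5−4/15·-621/209=291/209
back: M1=9/4−1/4·291/209=795/418
M: M0=0, M1=795/418, M2=291/209, M3=-621/209, M4=-3/418, M5=0
seg 0: a=3, c=M0/2=0, d=(M1−M0)/(6·2)=265/1672, b=Δ0−h0·(2M0+M1)/6=-655/209
seg 1: a=-2, c=M1/2=795/836, d=(M2−M1)/(6·2)=-71/1672, b=Δ1−h1·(2M1+M2)/6=-515/418
seg 2: a=-1, c=M2/2=291/418, d=(M3−M2)/(6·2)=-4/11, b=Δ2−h2·(2M2+M3)/6=431/209
seg 3: a=3, c=M3/2=-621/418, d=(M4−M3)/(6·2)=413/1672, b=Δ3−h3·(2M3+M4)/6=101/209
seg 4: a=0, c=M4/2=-3/836, d=(M5−M4)/(6·2)=1/1672, b=Δ4−h4·(2M4+M5)/6=-1043/418
t_q=7/2 → seg 1, τ=3/2; S=-2+-515/418·τ+795/836·τ²+-71/1672·τ³=-24769/13376

  seg 0: a=3 b=-655/209 c=0 d=265/1672
  seg 1: a=-2 b=-515/418 c=795/836 d=-71/1672
  seg 2: a=-1 b=431/209 c=291/418 d=-4/11
  seg 3: a=3 b=101/209 c=-621/418 d=413/1672
  seg 4: a=0 b=-1043/418 c=-3/836 d=1/1672
S(7/2) = -24769/13376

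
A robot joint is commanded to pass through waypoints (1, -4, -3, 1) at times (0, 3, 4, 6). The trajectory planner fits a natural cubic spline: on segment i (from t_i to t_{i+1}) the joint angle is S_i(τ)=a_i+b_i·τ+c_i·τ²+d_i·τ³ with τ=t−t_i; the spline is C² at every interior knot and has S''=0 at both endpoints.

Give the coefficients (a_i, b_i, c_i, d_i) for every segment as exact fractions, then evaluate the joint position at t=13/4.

Δ: Δ0=-5/3, Δ1=1, Δ2=2
row 1: diag=8, rhs=16; c'=1/8, d'=2
row 2: denom=6−1·1/8=47/8; d'=(6−1·2)/(47/8)=32/47
back: M2=32/47
back: M1=2−1/8·32/47=90/47
M: M0=0, M1=90/47, M2=32/47, M3=0
seg 0: a=1, c=M0/2=0, d=(M1−M0)/(6·3)=5/47, b=Δ0−h0·(2M0+M1)/6=-370/141
seg 1: a=-4, c=M1/2=45/47, d=(M2−M1)/(6·1)=-29/141, b=Δ1−h1·(2M1+M2)/6=35/141
seg 2: a=-3, c=M2/2=16/47, d=(M3−M2)/(6·2)=-8/141, b=Δ2−h2·(2M2+M3)/6=218/141
t_q=13/4 → seg 1, τ=1/4; S=-4+35/141·τ+45/47·τ²+-29/141·τ³=-11675/3008

  seg 0: a=1 b=-370/141 c=0 d=5/47
  seg 1: a=-4 b=35/141 c=45/47 d=-29/141
  seg 2: a=-3 b=218/141 c=16/47 d=-8/141
S(13/4) = -11675/3008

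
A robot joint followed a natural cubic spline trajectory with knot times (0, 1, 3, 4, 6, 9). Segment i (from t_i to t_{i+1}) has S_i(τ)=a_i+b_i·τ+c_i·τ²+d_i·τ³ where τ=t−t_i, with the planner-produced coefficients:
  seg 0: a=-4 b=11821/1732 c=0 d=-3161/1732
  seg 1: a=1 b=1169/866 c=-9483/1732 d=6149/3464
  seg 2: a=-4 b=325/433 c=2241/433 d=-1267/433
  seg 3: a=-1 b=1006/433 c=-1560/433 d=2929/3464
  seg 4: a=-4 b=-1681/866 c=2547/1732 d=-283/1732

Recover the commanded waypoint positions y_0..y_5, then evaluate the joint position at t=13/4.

y_0 = S_0(0) = a_0 = -4
y_1 = S_1(0) = a_1 = 1
y_2 = S_2(0) = a_2 = -4
y_3 = S_3(0) = a_3 = -1
y_4 = S_4(0) = a_4 = -4
y_5 = S_4(3) = -1
t_q=13/4 is in segment 2 (τ=1/4); S_2(τ)=-97951/27712

y_0=-4 y_1=1 y_2=-4 y_3=-1 y_4=-4 y_5=-1
S(13/4) = -97951/27712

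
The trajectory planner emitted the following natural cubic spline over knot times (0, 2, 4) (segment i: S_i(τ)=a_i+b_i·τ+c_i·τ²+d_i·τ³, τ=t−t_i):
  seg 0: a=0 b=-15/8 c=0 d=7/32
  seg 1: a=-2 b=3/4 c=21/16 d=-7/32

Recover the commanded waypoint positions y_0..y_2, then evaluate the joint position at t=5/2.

y_0=0 y_1=-2 y_2=3
S(5/2) = -339/256

y_0 = S_0(0) = a_0 = 0
y_1 = S_1(0) = a_1 = -2
y_2 = S_1(2) = 3
t_q=5/2 is in segment 1 (τ=1/2); S_1(τ)=-339/256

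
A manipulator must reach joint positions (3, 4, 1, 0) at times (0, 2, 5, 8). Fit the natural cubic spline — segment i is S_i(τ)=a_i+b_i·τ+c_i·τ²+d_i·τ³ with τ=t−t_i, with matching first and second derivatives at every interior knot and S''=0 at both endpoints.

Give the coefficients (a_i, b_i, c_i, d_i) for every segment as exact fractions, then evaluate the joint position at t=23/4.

  seg 0: a=3 b=191/222 c=0 d=-10/111
  seg 1: a=4 b=-49/222 c=-20/37 d=187/1998
  seg 2: a=1 b=-104/111 c=67/222 d=-67/1998
S(23/4) = 2145/4736

Δ: Δ0=1/2, Δ1=-1, Δ2=-1/3
row 1: diag=10, rhs=-9; c'=3/10, d'=-9/10
row 2: denom=12−3·3/10=111/10; d'=(4−3·-9/10)/(111/10)=67/111
back: M2=67/111
back: M1=-9/10−3/10·67/111=-40/37
M: M0=0, M1=-40/37, M2=67/111, M3=0
seg 0: a=3, c=M0/2=0, d=(M1−M0)/(6·2)=-10/111, b=Δ0−h0·(2M0+M1)/6=191/222
seg 1: a=4, c=M1/2=-20/37, d=(M2−M1)/(6·3)=187/1998, b=Δ1−h1·(2M1+M2)/6=-49/222
seg 2: a=1, c=M2/2=67/222, d=(M3−M2)/(6·3)=-67/1998, b=Δ2−h2·(2M2+M3)/6=-104/111
t_q=23/4 → seg 2, τ=3/4; S=1+-104/111·τ+67/222·τ²+-67/1998·τ³=2145/4736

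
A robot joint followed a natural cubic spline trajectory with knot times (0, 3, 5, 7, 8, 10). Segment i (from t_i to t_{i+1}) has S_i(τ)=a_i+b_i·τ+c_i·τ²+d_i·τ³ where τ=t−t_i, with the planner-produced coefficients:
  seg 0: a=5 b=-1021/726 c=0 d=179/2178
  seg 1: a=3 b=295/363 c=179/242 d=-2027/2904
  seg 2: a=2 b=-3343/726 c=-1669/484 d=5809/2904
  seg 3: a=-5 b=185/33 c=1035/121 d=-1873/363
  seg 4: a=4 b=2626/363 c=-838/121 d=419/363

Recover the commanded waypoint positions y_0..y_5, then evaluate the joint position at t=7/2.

y_0 = S_0(0) = a_0 = 5
y_1 = S_1(0) = a_1 = 3
y_2 = S_2(0) = a_2 = 2
y_3 = S_3(0) = a_3 = -5
y_4 = S_4(0) = a_4 = 4
y_5 = S_4(2) = 0
t_q=7/2 is in segment 1 (τ=1/2); S_1(τ)=27135/7744

y_0=5 y_1=3 y_2=2 y_3=-5 y_4=4 y_5=0
S(7/2) = 27135/7744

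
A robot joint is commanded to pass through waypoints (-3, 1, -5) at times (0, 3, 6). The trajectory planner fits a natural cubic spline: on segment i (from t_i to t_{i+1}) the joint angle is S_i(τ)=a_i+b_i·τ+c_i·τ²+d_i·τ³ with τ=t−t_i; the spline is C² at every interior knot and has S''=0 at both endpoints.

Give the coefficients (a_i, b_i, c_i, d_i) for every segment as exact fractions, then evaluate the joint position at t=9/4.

  seg 0: a=-3 b=13/6 c=0 d=-5/54
  seg 1: a=1 b=-1/3 c=-5/6 d=5/54
S(9/4) = 105/128

Δ: Δ0=4/3, Δ1=-2
row 1: diag=12, rhs=-20; c'=1/4, d'=-5/3
back: M1=-5/3
M: M0=0, M1=-5/3, M2=0
seg 0: a=-3, c=M0/2=0, d=(M1−M0)/(6·3)=-5/54, b=Δ0−h0·(2M0+M1)/6=13/6
seg 1: a=1, c=M1/2=-5/6, d=(M2−M1)/(6·3)=5/54, b=Δ1−h1·(2M1+M2)/6=-1/3
t_q=9/4 → seg 0, τ=9/4; S=-3+13/6·τ+0·τ²+-5/54·τ³=105/128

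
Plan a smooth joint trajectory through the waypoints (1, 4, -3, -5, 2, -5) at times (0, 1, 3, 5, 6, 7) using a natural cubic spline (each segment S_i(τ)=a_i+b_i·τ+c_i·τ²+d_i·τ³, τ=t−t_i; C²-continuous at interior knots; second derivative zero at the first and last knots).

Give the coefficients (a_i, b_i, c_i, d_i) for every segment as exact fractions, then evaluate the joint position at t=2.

Δ: Δ0=3, Δ1=-7/2, Δ2=-1, Δ3=7, Δ4=-7
row 1: diag=6, rhs=-39; c'=1/3, d'=-13/2
row 2: denom=8−2·1/3=22/3; d'=(15−2·-13/2)/(22/3)=42/11
row 3: denom=6−2·3/11=60/11; d'=(48−2·42/11)/(60/11)=37/5
row 4: denom=4−1·11/60=229/60; d'=(-84−1·37/5)/(229/60)=-5484/229
back: M4=-5484/229
back: M3=37/5−11/60·-5484/229=2700/229
back: M2=42/11−3/11·2700/229=138/229
back: M1=-13/2−1/3·138/229=-3069/458
M: M0=0, M1=-3069/458, M2=138/229, M3=2700/229, M4=-5484/229, M5=0
seg 0: a=1, c=M0/2=0, d=(M1−M0)/(6·1)=-1023/916, b=Δ0−h0·(2M0+M1)/6=3771/916
seg 1: a=4, c=M1/2=-3069/916, d=(M2−M1)/(6·2)=1115/1832, b=Δ1−h1·(2M1+M2)/6=351/458
seg 2: a=-3, c=M2/2=69/229, d=(M3−M2)/(6·2)=427/458, b=Δ2−h2·(2M2+M3)/6=-1221/229
seg 3: a=-5, c=M3/2=1350/229, d=(M4−M3)/(6·1)=-1364/229, b=Δ3−h3·(2M3+M4)/6=1617/229
seg 4: a=2, c=M4/2=-2742/229, d=(M5−M4)/(6·1)=914/229, b=Δ4−h4·(2M4+M5)/6=225/229
t_q=2 → seg 1, τ=1; S=4+351/458·τ+-3069/916·τ²+1115/1832·τ³=3709/1832

  seg 0: a=1 b=3771/916 c=0 d=-1023/916
  seg 1: a=4 b=351/458 c=-3069/916 d=1115/1832
  seg 2: a=-3 b=-1221/229 c=69/229 d=427/458
  seg 3: a=-5 b=1617/229 c=1350/229 d=-1364/229
  seg 4: a=2 b=225/229 c=-2742/229 d=914/229
S(2) = 3709/1832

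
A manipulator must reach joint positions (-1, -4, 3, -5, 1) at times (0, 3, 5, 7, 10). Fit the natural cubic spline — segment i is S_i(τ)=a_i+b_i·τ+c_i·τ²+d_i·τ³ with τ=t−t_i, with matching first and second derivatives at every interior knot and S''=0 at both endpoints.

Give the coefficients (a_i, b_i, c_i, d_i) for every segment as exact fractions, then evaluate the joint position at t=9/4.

  seg 0: a=-1 b=-63/20 c=0 d=43/180
  seg 1: a=-4 b=33/10 c=43/20 d=-41/40
  seg 2: a=3 b=-2/5 c=-4 d=11/10
  seg 3: a=-5 b=-16/5 c=13/5 d=-13/45
S(9/4) = -6869/1280

Δ: Δ0=-1, Δ1=7/2, Δ2=-4, Δ3=2
row 1: diag=10, rhs=27; c'=1/5, d'=27/10
row 2: denom=8−2·1/5=38/5; d'=(-45−2·27/10)/(38/5)=-126/19
row 3: denom=10−2·5/19=180/19; d'=(36−2·-126/19)/(180/19)=26/5
back: M3=26/5
back: M2=-126/19−5/19·26/5=-8
back: M1=27/10−1/5·-8=43/10
M: M0=0, M1=43/10, M2=-8, M3=26/5, M4=0
seg 0: a=-1, c=M0/2=0, d=(M1−M0)/(6·3)=43/180, b=Δ0−h0·(2M0+M1)/6=-63/20
seg 1: a=-4, c=M1/2=43/20, d=(M2−M1)/(6·2)=-41/40, b=Δ1−h1·(2M1+M2)/6=33/10
seg 2: a=3, c=M2/2=-4, d=(M3−M2)/(6·2)=11/10, b=Δ2−h2·(2M2+M3)/6=-2/5
seg 3: a=-5, c=M3/2=13/5, d=(M4−M3)/(6·3)=-13/45, b=Δ3−h3·(2M3+M4)/6=-16/5
t_q=9/4 → seg 0, τ=9/4; S=-1+-63/20·τ+0·τ²+43/180·τ³=-6869/1280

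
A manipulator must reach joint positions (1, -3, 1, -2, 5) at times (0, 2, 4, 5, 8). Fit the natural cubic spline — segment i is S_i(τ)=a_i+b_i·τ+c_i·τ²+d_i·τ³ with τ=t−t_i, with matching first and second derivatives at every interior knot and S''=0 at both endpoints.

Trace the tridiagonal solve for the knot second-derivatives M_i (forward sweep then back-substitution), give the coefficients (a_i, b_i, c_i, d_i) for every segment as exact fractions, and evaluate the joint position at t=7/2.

Δ: Δ0=-2, Δ1=2, Δ2=-3, Δ3=7/3
row 1: diag=8, rhs=24; c'=1/4, d'=3
row 2: denom=6−2·1/4=11/2; d'=(-30−2·3)/(11/2)=-72/11
row 3: denom=8−1·2/11=86/11; d'=(32−1·-72/11)/(86/11)=212/43
back: M3=212/43
back: M2=-72/11−2/11·212/43=-320/43
back: M1=3−1/4·-320/43=209/43
M: M0=0, M1=209/43, M2=-320/43, M3=212/43, M4=0
seg 0: a=1, c=M0/2=0, d=(M1−M0)/(6·2)=209/516, b=Δ0−h0·(2M0+M1)/6=-467/129
seg 1: a=-3, c=M1/2=209/86, d=(M2−M1)/(6·2)=-529/516, b=Δ1−h1·(2M1+M2)/6=160/129
seg 2: a=1, c=M2/2=-160/43, d=(M3−M2)/(6·1)=266/129, b=Δ2−h2·(2M2+M3)/6=-173/129
seg 3: a=-2, c=M3/2=106/43, d=(M4−M3)/(6·3)=-106/387, b=Δ3−h3·(2M3+M4)/6=-335/129
t_q=7/2 → seg 1, τ=3/2; S=-3+160/129·τ+209/86·τ²+-529/516·τ³=1195/1376

  seg 0: a=1 b=-467/129 c=0 d=209/516
  seg 1: a=-3 b=160/129 c=209/86 d=-529/516
  seg 2: a=1 b=-173/129 c=-160/43 d=266/129
  seg 3: a=-2 b=-335/129 c=106/43 d=-106/387
S(7/2) = 1195/1376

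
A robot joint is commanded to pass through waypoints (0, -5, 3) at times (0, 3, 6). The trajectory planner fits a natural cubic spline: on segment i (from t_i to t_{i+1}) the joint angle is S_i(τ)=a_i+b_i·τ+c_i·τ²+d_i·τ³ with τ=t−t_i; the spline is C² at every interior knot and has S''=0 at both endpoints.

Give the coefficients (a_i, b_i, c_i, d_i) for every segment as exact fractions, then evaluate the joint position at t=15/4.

  seg 0: a=0 b=-11/4 c=0 d=13/108
  seg 1: a=-5 b=1/2 c=13/12 d=-13/108
S(15/4) = -1041/256

Δ: Δ0=-5/3, Δ1=8/3
row 1: diag=12, rhs=26; c'=1/4, d'=13/6
back: M1=13/6
M: M0=0, M1=13/6, M2=0
seg 0: a=0, c=M0/2=0, d=(M1−M0)/(6·3)=13/108, b=Δ0−h0·(2M0+M1)/6=-11/4
seg 1: a=-5, c=M1/2=13/12, d=(M2−M1)/(6·3)=-13/108, b=Δ1−h1·(2M1+M2)/6=1/2
t_q=15/4 → seg 1, τ=3/4; S=-5+1/2·τ+13/12·τ²+-13/108·τ³=-1041/256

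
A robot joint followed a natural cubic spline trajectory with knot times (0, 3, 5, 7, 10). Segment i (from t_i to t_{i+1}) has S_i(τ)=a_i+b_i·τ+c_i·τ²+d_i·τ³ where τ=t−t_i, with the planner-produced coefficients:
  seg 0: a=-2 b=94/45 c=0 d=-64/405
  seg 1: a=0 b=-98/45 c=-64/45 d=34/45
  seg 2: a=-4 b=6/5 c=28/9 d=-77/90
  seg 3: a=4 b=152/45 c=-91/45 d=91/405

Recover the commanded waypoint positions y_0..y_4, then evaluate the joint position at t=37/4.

y_0=-2 y_1=0 y_2=-4 y_3=4 y_4=2
S(37/4) = 251/64

y_0 = S_0(0) = a_0 = -2
y_1 = S_1(0) = a_1 = 0
y_2 = S_2(0) = a_2 = -4
y_3 = S_3(0) = a_3 = 4
y_4 = S_3(3) = 2
t_q=37/4 is in segment 3 (τ=9/4); S_3(τ)=251/64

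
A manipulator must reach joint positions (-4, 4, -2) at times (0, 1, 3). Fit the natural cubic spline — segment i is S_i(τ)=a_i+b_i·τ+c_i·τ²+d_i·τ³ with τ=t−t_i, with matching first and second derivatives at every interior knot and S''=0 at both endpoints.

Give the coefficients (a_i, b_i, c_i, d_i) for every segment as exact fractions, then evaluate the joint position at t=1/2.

  seg 0: a=-4 b=59/6 c=0 d=-11/6
  seg 1: a=4 b=13/3 c=-11/2 d=11/12
S(1/2) = 11/16

Δ: Δ0=8, Δ1=-3
row 1: diag=6, rhs=-66; c'=1/3, d'=-11
back: M1=-11
M: M0=0, M1=-11, M2=0
seg 0: a=-4, c=M0/2=0, d=(M1−M0)/(6·1)=-11/6, b=Δ0−h0·(2M0+M1)/6=59/6
seg 1: a=4, c=M1/2=-11/2, d=(M2−M1)/(6·2)=11/12, b=Δ1−h1·(2M1+M2)/6=13/3
t_q=1/2 → seg 0, τ=1/2; S=-4+59/6·τ+0·τ²+-11/6·τ³=11/16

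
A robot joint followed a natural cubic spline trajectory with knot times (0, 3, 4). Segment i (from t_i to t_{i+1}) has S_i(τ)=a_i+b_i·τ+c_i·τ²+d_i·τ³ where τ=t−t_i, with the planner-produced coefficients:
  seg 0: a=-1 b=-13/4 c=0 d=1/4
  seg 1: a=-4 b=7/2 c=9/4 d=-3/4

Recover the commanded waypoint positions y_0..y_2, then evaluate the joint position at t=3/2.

y_0 = S_0(0) = a_0 = -1
y_1 = S_1(0) = a_1 = -4
y_2 = S_1(1) = 1
t_q=3/2 is in segment 0 (τ=3/2); S_0(τ)=-161/32

y_0=-1 y_1=-4 y_2=1
S(3/2) = -161/32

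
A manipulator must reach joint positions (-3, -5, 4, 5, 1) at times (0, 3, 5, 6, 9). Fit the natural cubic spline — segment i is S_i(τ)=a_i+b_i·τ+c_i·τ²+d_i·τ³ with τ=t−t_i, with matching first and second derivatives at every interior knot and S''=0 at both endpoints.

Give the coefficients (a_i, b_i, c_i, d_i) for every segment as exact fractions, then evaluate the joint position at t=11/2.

  seg 0: a=-3 b=-783/292 c=0 d=1765/7884
  seg 1: a=-5 b=491/146 c=1765/876 d=-1267/1752
  seg 2: a=4 b=601/219 c=-509/219 d=127/219
  seg 3: a=5 b=-12/73 c=-128/219 d=128/1971
S(11/2) = 8521/1752

Δ: Δ0=-2/3, Δ1=9/2, Δ2=1, Δ3=-4/3
row 1: diag=10, rhs=31; c'=1/5, d'=31/10
row 2: denom=6−2·1/5=28/5; d'=(-21−2·31/10)/(28/5)=-34/7
row 3: denom=8−1·5/28=219/28; d'=(-14−1·-34/7)/(219/28)=-256/219
back: M3=-256/219
back: M2=-34/7−5/28·-256/219=-1018/219
back: M1=31/10−1/5·-1018/219=1765/438
M: M0=0, M1=1765/438, M2=-1018/219, M3=-256/219, M4=0
seg 0: a=-3, c=M0/2=0, d=(M1−M0)/(6·3)=1765/7884, b=Δ0−h0·(2M0+M1)/6=-783/292
seg 1: a=-5, c=M1/2=1765/876, d=(M2−M1)/(6·2)=-1267/1752, b=Δ1−h1·(2M1+M2)/6=491/146
seg 2: a=4, c=M2/2=-509/219, d=(M3−M2)/(6·1)=127/219, b=Δ2−h2·(2M2+M3)/6=601/219
seg 3: a=5, c=M3/2=-128/219, d=(M4−M3)/(6·3)=128/1971, b=Δ3−h3·(2M3+M4)/6=-12/73
t_q=11/2 → seg 2, τ=1/2; S=4+601/219·τ+-509/219·τ²+127/219·τ³=8521/1752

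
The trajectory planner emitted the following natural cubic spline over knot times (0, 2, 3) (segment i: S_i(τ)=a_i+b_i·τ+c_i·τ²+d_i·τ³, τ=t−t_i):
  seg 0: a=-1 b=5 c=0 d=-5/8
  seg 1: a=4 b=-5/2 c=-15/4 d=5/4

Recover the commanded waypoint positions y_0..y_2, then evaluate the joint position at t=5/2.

y_0=-1 y_1=4 y_2=-1
S(5/2) = 63/32

y_0 = S_0(0) = a_0 = -1
y_1 = S_1(0) = a_1 = 4
y_2 = S_1(1) = -1
t_q=5/2 is in segment 1 (τ=1/2); S_1(τ)=63/32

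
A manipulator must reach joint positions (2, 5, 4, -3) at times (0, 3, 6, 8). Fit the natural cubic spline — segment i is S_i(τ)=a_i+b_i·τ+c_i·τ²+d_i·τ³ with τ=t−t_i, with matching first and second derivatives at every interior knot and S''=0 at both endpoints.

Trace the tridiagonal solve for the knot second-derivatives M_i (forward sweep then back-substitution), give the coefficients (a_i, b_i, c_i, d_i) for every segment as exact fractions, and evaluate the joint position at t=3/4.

Δ: Δ0=1, Δ1=-1/3, Δ2=-7/2
row 1: diag=12, rhs=-8; c'=1/4, d'=-2/3
row 2: denom=10−3·1/4=37/4; d'=(-19−3·-2/3)/(37/4)=-68/37
back: M2=-68/37
back: M1=-2/3−1/4·-68/37=-23/111
M: M0=0, M1=-23/111, M2=-68/37, M3=0
seg 0: a=2, c=M0/2=0, d=(M1−M0)/(6·3)=-23/1998, b=Δ0−h0·(2M0+M1)/6=245/222
seg 1: a=5, c=M1/2=-23/222, d=(M2−M1)/(6·3)=-181/1998, b=Δ1−h1·(2M1+M2)/6=88/111
seg 2: a=4, c=M2/2=-34/37, d=(M3−M2)/(6·2)=17/111, b=Δ2−h2·(2M2+M3)/6=-505/222
t_q=3/4 → seg 0, τ=3/4; S=2+245/222·τ+0·τ²+-23/1998·τ³=13369/4736

  seg 0: a=2 b=245/222 c=0 d=-23/1998
  seg 1: a=5 b=88/111 c=-23/222 d=-181/1998
  seg 2: a=4 b=-505/222 c=-34/37 d=17/111
S(3/4) = 13369/4736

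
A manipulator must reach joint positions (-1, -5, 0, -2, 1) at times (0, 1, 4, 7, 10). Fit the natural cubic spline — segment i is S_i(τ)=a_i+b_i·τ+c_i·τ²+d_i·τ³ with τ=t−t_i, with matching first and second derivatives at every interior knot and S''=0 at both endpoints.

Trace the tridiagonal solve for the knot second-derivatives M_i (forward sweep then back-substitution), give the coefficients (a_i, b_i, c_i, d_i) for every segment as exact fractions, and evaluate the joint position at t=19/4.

  seg 0: a=-1 b=-44/9 c=0 d=8/9
  seg 1: a=-5 b=-20/9 c=8/3 d=-37/81
  seg 2: a=0 b=13/9 c=-13/9 d=20/81
  seg 3: a=-2 b=-5/9 c=7/9 d=-7/81
S(19/4) = 3/8

Δ: Δ0=-4, Δ1=5/3, Δ2=-2/3, Δ3=1
row 1: diag=8, rhs=34; c'=3/8, d'=17/4
row 2: denom=12−3·3/8=87/8; d'=(-14−3·17/4)/(87/8)=-214/87
row 3: denom=12−3·8/29=324/29; d'=(10−3·-214/87)/(324/29)=14/9
back: M3=14/9
back: M2=-214/87−8/29·14/9=-26/9
back: M1=17/4−3/8·-26/9=16/3
M: M0=0, M1=16/3, M2=-26/9, M3=14/9, M4=0
seg 0: a=-1, c=M0/2=0, d=(M1−M0)/(6·1)=8/9, b=Δ0−h0·(2M0+M1)/6=-44/9
seg 1: a=-5, c=M1/2=8/3, d=(M2−M1)/(6·3)=-37/81, b=Δ1−h1·(2M1+M2)/6=-20/9
seg 2: a=0, c=M2/2=-13/9, d=(M3−M2)/(6·3)=20/81, b=Δ2−h2·(2M2+M3)/6=13/9
seg 3: a=-2, c=M3/2=7/9, d=(M4−M3)/(6·3)=-7/81, b=Δ3−h3·(2M3+M4)/6=-5/9
t_q=19/4 → seg 2, τ=3/4; S=0+13/9·τ+-13/9·τ²+20/81·τ³=3/8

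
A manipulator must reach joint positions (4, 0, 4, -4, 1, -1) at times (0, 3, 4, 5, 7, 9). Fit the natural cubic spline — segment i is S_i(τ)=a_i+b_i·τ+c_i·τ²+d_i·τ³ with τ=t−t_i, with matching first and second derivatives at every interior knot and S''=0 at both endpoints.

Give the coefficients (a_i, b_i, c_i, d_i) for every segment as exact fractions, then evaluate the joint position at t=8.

Δ: Δ0=-4/3, Δ1=4, Δ2=-8, Δ3=5/2, Δ4=-1
row 1: diag=8, rhs=32; c'=1/8, d'=4
row 2: denom=4−1·1/8=31/8; d'=(-72−1·4)/(31/8)=-608/31
row 3: denom=6−1·8/31=178/31; d'=(63−1·-608/31)/(178/31)=2561/178
row 4: denom=8−2·31/89=650/89; d'=(-21−2·2561/178)/(650/89)=-443/65
back: M4=-443/65
back: M3=2561/178−31/89·-443/65=2179/130
back: M2=-608/31−8/31·2179/130=-1556/65
back: M1=4−1/8·-1556/65=909/130
M: M0=0, M1=909/130, M2=-1556/65, M3=2179/130, M4=-443/65, M5=0
seg 0: a=4, c=M0/2=0, d=(M1−M0)/(6·3)=101/260, b=Δ0−h0·(2M0+M1)/6=-3767/780
seg 1: a=0, c=M1/2=909/260, d=(M2−M1)/(6·1)=-4021/780, b=Δ1−h1·(2M1+M2)/6=2207/390
seg 2: a=4, c=M2/2=-778/65, d=(M3−M2)/(6·1)=407/60, b=Δ2−h2·(2M2+M3)/6=-439/156
seg 3: a=-4, c=M3/2=2179/260, d=(M4−M3)/(6·2)=-613/312, b=Δ3−h3·(2M3+M4)/6=-2497/390
seg 4: a=1, c=M4/2=-443/130, d=(M5−M4)/(6·2)=443/780, b=Δ4−h4·(2M4+M5)/6=691/195
t_q=8 → seg 4, τ=1; S=1+691/195·τ+-443/130·τ²+443/780·τ³=443/260

  seg 0: a=4 b=-3767/780 c=0 d=101/260
  seg 1: a=0 b=2207/390 c=909/260 d=-4021/780
  seg 2: a=4 b=-439/156 c=-778/65 d=407/60
  seg 3: a=-4 b=-2497/390 c=2179/260 d=-613/312
  seg 4: a=1 b=691/195 c=-443/130 d=443/780
S(8) = 443/260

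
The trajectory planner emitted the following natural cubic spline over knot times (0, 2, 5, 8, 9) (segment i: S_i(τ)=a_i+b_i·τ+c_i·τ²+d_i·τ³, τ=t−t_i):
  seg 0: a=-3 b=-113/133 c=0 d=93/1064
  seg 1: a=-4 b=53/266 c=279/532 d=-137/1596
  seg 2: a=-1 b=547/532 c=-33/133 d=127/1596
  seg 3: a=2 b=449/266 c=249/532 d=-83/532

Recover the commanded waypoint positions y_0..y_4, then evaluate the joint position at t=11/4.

y_0=-3 y_1=-4 y_2=-1 y_3=2 y_4=4
S(11/4) = -122293/34048

y_0 = S_0(0) = a_0 = -3
y_1 = S_1(0) = a_1 = -4
y_2 = S_2(0) = a_2 = -1
y_3 = S_3(0) = a_3 = 2
y_4 = S_3(1) = 4
t_q=11/4 is in segment 1 (τ=3/4); S_1(τ)=-122293/34048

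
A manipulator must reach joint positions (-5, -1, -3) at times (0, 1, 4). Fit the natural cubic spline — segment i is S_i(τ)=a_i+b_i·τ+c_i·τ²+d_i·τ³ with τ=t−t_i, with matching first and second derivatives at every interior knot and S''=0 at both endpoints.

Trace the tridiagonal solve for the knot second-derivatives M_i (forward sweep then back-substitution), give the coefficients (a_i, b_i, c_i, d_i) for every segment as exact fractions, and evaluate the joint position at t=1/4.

  seg 0: a=-5 b=55/12 c=0 d=-7/12
  seg 1: a=-1 b=17/6 c=-7/4 d=7/36
S(1/4) = -989/256

Δ: Δ0=4, Δ1=-2/3
row 1: diag=8, rhs=-28; c'=3/8, d'=-7/2
back: M1=-7/2
M: M0=0, M1=-7/2, M2=0
seg 0: a=-5, c=M0/2=0, d=(M1−M0)/(6·1)=-7/12, b=Δ0−h0·(2M0+M1)/6=55/12
seg 1: a=-1, c=M1/2=-7/4, d=(M2−M1)/(6·3)=7/36, b=Δ1−h1·(2M1+M2)/6=17/6
t_q=1/4 → seg 0, τ=1/4; S=-5+55/12·τ+0·τ²+-7/12·τ³=-989/256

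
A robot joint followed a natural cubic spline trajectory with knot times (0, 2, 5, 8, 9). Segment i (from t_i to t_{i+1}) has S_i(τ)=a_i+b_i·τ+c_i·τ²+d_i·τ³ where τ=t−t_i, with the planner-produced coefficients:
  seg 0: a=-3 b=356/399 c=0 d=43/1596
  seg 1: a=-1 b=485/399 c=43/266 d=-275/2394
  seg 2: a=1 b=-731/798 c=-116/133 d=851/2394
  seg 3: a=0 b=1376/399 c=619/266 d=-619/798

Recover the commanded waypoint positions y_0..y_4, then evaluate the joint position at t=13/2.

y_0 = S_0(0) = a_0 = -3
y_1 = S_1(0) = a_1 = -1
y_2 = S_2(0) = a_2 = 1
y_3 = S_3(0) = a_3 = 0
y_4 = S_3(1) = 5
t_q=13/2 is in segment 2 (τ=3/2); S_2(τ)=-2419/2128

y_0=-3 y_1=-1 y_2=1 y_3=0 y_4=5
S(13/2) = -2419/2128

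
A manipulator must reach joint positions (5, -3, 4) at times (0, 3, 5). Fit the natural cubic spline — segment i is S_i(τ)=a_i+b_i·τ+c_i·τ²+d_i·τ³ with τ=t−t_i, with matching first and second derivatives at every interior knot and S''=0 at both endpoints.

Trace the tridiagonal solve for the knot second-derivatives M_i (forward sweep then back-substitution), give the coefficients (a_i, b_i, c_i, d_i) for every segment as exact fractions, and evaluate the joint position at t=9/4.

Δ: Δ0=-8/3, Δ1=7/2
row 1: diag=10, rhs=37; c'=1/5, d'=37/10
back: M1=37/10
M: M0=0, M1=37/10, M2=0
seg 0: a=5, c=M0/2=0, d=(M1−M0)/(6·3)=37/180, b=Δ0−h0·(2M0+M1)/6=-271/60
seg 1: a=-3, c=M1/2=37/20, d=(M2−M1)/(6·2)=-37/120, b=Δ1−h1·(2M1+M2)/6=31/30
t_q=9/4 → seg 0, τ=9/4; S=5+-271/60·τ+0·τ²+37/180·τ³=-3611/1280

  seg 0: a=5 b=-271/60 c=0 d=37/180
  seg 1: a=-3 b=31/30 c=37/20 d=-37/120
S(9/4) = -3611/1280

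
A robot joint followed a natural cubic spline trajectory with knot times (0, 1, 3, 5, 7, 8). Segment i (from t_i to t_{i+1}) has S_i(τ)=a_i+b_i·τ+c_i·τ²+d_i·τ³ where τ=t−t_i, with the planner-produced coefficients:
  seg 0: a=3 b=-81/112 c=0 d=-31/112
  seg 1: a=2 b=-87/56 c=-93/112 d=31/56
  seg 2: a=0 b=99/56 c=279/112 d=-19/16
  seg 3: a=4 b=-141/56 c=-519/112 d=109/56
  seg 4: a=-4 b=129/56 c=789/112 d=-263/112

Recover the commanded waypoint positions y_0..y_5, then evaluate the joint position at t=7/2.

y_0=3 y_1=2 y_2=0 y_3=4 y_4=-4 y_5=3
S(7/2) = 1217/896

y_0 = S_0(0) = a_0 = 3
y_1 = S_1(0) = a_1 = 2
y_2 = S_2(0) = a_2 = 0
y_3 = S_3(0) = a_3 = 4
y_4 = S_4(0) = a_4 = -4
y_5 = S_4(1) = 3
t_q=7/2 is in segment 2 (τ=1/2); S_2(τ)=1217/896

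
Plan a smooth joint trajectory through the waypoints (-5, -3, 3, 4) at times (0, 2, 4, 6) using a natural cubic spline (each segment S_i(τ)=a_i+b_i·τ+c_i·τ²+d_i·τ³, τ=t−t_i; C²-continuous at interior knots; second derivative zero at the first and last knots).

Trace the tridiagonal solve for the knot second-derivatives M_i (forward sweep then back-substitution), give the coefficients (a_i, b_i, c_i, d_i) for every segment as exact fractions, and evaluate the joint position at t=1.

  seg 0: a=-5 b=3/10 c=0 d=7/40
  seg 1: a=-3 b=12/5 c=21/20 d=-3/8
  seg 2: a=3 b=21/10 c=-6/5 d=1/5
S(1) = -181/40

Δ: Δ0=1, Δ1=3, Δ2=1/2
row 1: diag=8, rhs=12; c'=1/4, d'=3/2
row 2: denom=8−2·1/4=15/2; d'=(-15−2·3/2)/(15/2)=-12/5
back: M2=-12/5
back: M1=3/2−1/4·-12/5=21/10
M: M0=0, M1=21/10, M2=-12/5, M3=0
seg 0: a=-5, c=M0/2=0, d=(M1−M0)/(6·2)=7/40, b=Δ0−h0·(2M0+M1)/6=3/10
seg 1: a=-3, c=M1/2=21/20, d=(M2−M1)/(6·2)=-3/8, b=Δ1−h1·(2M1+M2)/6=12/5
seg 2: a=3, c=M2/2=-6/5, d=(M3−M2)/(6·2)=1/5, b=Δ2−h2·(2M2+M3)/6=21/10
t_q=1 → seg 0, τ=1; S=-5+3/10·τ+0·τ²+7/40·τ³=-181/40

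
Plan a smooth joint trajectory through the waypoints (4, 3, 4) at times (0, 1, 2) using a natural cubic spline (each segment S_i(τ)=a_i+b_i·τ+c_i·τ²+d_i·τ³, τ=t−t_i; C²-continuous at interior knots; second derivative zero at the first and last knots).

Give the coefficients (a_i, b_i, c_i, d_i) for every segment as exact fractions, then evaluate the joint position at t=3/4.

Δ: Δ0=-1, Δ1=1
row 1: diag=4, rhs=12; c'=1/4, d'=3
back: M1=3
M: M0=0, M1=3, M2=0
seg 0: a=4, c=M0/2=0, d=(M1−M0)/(6·1)=1/2, b=Δ0−h0·(2M0+M1)/6=-3/2
seg 1: a=3, c=M1/2=3/2, d=(M2−M1)/(6·1)=-1/2, b=Δ1−h1·(2M1+M2)/6=0
t_q=3/4 → seg 0, τ=3/4; S=4+-3/2·τ+0·τ²+1/2·τ³=395/128

  seg 0: a=4 b=-3/2 c=0 d=1/2
  seg 1: a=3 b=0 c=3/2 d=-1/2
S(3/4) = 395/128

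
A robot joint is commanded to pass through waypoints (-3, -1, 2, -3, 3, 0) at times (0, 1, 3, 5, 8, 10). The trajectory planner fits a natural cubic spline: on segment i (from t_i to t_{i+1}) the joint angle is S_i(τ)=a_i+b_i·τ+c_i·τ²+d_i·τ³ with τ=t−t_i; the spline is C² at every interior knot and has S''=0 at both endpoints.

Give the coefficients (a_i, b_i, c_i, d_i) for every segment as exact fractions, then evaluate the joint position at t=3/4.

  seg 0: a=-3 b=3461/1882 c=0 d=303/1882
  seg 1: a=-1 b=2185/941 c=909/1882 d=-3365/7528
  seg 2: a=2 b=-2089/1882 c=-8277/3764 d=5661/7528
  seg 3: a=-3 b=-830/941 c=4353/1882 d=-2545/5646
  seg 4: a=3 b=1553/1882 c=-1641/941 d=547/1882
S(3/4) = -187035/120448

Δ: Δ0=2, Δ1=3/2, Δ2=-5/2, Δ3=2, Δ4=-3/2
row 1: diag=6, rhs=-3; c'=1/3, d'=-1/2
row 2: denom=8−2·1/3=22/3; d'=(-24−2·-1/2)/(22/3)=-69/22
row 3: denom=10−2·3/11=104/11; d'=(27−2·-69/22)/(104/11)=183/52
row 4: denom=10−3·33/104=941/104; d'=(-21−3·183/52)/(941/104)=-3282/941
back: M4=-3282/941
back: M3=183/52−33/104·-3282/941=4353/941
back: M2=-69/22−3/11·4353/941=-8277/1882
back: M1=-1/2−1/3·-8277/1882=909/941
M: M0=0, M1=909/941, M2=-8277/1882, M3=4353/941, M4=-3282/941, M5=0
seg 0: a=-3, c=M0/2=0, d=(M1−M0)/(6·1)=303/1882, b=Δ0−h0·(2M0+M1)/6=3461/1882
seg 1: a=-1, c=M1/2=909/1882, d=(M2−M1)/(6·2)=-3365/7528, b=Δ1−h1·(2M1+M2)/6=2185/941
seg 2: a=2, c=M2/2=-8277/3764, d=(M3−M2)/(6·2)=5661/7528, b=Δ2−h2·(2M2+M3)/6=-2089/1882
seg 3: a=-3, c=M3/2=4353/1882, d=(M4−M3)/(6·3)=-2545/5646, b=Δ3−h3·(2M3+M4)/6=-830/941
seg 4: a=3, c=M4/2=-1641/941, d=(M5−M4)/(6·2)=547/1882, b=Δ4−h4·(2M4+M5)/6=1553/1882
t_q=3/4 → seg 0, τ=3/4; S=-3+3461/1882·τ+0·τ²+303/1882·τ³=-187035/120448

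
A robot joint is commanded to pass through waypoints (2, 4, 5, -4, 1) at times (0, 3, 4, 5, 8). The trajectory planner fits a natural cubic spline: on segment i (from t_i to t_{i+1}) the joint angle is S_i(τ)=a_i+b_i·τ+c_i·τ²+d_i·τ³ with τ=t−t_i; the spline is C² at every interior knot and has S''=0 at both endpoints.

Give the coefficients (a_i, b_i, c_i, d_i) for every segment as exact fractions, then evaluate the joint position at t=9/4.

Δ: Δ0=2/3, Δ1=1, Δ2=-9, Δ3=5/3
row 1: diag=8, rhs=2; c'=1/8, d'=1/4
row 2: denom=4−1·1/8=31/8; d'=(-60−1·1/4)/(31/8)=-482/31
row 3: denom=8−1·8/31=240/31; d'=(64−1·-482/31)/(240/31)=411/40
back: M3=411/40
back: M2=-482/31−8/31·411/40=-91/5
back: M1=1/4−1/8·-91/5=101/40
M: M0=0, M1=101/40, M2=-91/5, M3=411/40, M4=0
seg 0: a=2, c=M0/2=0, d=(M1−M0)/(6·3)=101/720, b=Δ0−h0·(2M0+M1)/6=-143/240
seg 1: a=4, c=M1/2=101/80, d=(M2−M1)/(6·1)=-829/240, b=Δ1−h1·(2M1+M2)/6=383/120
seg 2: a=5, c=M2/2=-91/10, d=(M3−M2)/(6·1)=1139/240, b=Δ2−h2·(2M2+M3)/6=-223/48
seg 3: a=-4, c=M3/2=411/80, d=(M4−M3)/(6·3)=-137/240, b=Δ3−h3·(2M3+M4)/6=-1033/120
t_q=9/4 → seg 0, τ=9/4; S=2+-143/240·τ+0·τ²+101/720·τ³=11557/5120

  seg 0: a=2 b=-143/240 c=0 d=101/720
  seg 1: a=4 b=383/120 c=101/80 d=-829/240
  seg 2: a=5 b=-223/48 c=-91/10 d=1139/240
  seg 3: a=-4 b=-1033/120 c=411/80 d=-137/240
S(9/4) = 11557/5120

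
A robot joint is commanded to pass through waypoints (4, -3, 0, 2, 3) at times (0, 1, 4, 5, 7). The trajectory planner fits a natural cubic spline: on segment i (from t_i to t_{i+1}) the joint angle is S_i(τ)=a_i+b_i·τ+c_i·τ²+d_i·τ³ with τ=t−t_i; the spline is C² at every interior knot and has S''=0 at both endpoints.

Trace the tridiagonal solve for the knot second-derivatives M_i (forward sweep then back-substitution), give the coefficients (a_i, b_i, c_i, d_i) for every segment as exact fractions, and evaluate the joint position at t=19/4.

Δ: Δ0=-7, Δ1=1, Δ2=2, Δ3=1/2
row 1: diag=8, rhs=48; c'=3/8, d'=6
row 2: denom=8−3·3/8=55/8; d'=(6−3·6)/(55/8)=-96/55
row 3: denom=6−1·8/55=322/55; d'=(-9−1·-96/55)/(322/55)=-57/46
back: M3=-57/46
back: M2=-96/55−8/55·-57/46=-36/23
back: M1=6−3/8·-36/23=303/46
M: M0=0, M1=303/46, M2=-36/23, M3=-57/46, M4=0
seg 0: a=4, c=M0/2=0, d=(M1−M0)/(6·1)=101/92, b=Δ0−h0·(2M0+M1)/6=-745/92
seg 1: a=-3, c=M1/2=303/92, d=(M2−M1)/(6·3)=-125/276, b=Δ1−h1·(2M1+M2)/6=-221/46
seg 2: a=0, c=M2/2=-18/23, d=(M3−M2)/(6·1)=5/92, b=Δ2−h2·(2M2+M3)/6=251/92
seg 3: a=2, c=M3/2=-57/92, d=(M4−M3)/(6·2)=19/184, b=Δ3−h3·(2M3+M4)/6=61/46
t_q=19/4 → seg 2, τ=3/4; S=0+251/92·τ+-18/23·τ²+5/92·τ³=417/256

  seg 0: a=4 b=-745/92 c=0 d=101/92
  seg 1: a=-3 b=-221/46 c=303/92 d=-125/276
  seg 2: a=0 b=251/92 c=-18/23 d=5/92
  seg 3: a=2 b=61/46 c=-57/92 d=19/184
S(19/4) = 417/256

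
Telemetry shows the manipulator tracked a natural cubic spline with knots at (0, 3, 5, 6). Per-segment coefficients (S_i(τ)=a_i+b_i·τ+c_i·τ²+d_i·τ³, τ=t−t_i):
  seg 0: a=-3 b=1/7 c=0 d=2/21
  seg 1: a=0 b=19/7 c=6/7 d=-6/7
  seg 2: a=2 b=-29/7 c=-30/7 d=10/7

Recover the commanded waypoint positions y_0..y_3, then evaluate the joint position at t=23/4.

y_0 = S_0(0) = a_0 = -3
y_1 = S_1(0) = a_1 = 0
y_2 = S_2(0) = a_2 = 2
y_3 = S_2(1) = -5
t_q=23/4 is in segment 2 (τ=3/4); S_2(τ)=-653/224

y_0=-3 y_1=0 y_2=2 y_3=-5
S(23/4) = -653/224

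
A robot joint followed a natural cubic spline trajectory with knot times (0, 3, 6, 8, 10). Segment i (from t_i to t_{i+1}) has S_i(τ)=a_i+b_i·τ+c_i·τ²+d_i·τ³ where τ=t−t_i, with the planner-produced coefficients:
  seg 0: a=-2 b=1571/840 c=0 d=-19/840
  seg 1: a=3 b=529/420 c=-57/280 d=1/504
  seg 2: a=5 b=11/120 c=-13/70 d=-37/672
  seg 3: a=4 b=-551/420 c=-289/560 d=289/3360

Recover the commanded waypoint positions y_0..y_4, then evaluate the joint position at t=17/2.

y_0=-2 y_1=3 y_2=5 y_3=4 y_4=0
S(17/2) = 4129/1280

y_0 = S_0(0) = a_0 = -2
y_1 = S_1(0) = a_1 = 3
y_2 = S_2(0) = a_2 = 5
y_3 = S_3(0) = a_3 = 4
y_4 = S_3(2) = 0
t_q=17/2 is in segment 3 (τ=1/2); S_3(τ)=4129/1280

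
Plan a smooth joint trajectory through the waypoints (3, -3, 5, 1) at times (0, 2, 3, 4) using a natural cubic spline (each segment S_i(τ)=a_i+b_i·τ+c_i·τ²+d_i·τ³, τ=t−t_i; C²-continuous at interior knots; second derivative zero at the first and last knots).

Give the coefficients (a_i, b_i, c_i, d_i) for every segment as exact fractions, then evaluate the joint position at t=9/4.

  seg 0: a=3 b=-181/23 c=0 d=28/23
  seg 1: a=-3 b=155/23 c=168/23 d=-139/23
  seg 2: a=5 b=74/23 c=-249/23 d=83/23
S(9/4) = -61/64

Δ: Δ0=-3, Δ1=8, Δ2=-4
row 1: diag=6, rhs=66; c'=1/6, d'=11
row 2: denom=4−1·1/6=23/6; d'=(-72−1·11)/(23/6)=-498/23
back: M2=-498/23
back: M1=11−1/6·-498/23=336/23
M: M0=0, M1=336/23, M2=-498/23, M3=0
seg 0: a=3, c=M0/2=0, d=(M1−M0)/(6·2)=28/23, b=Δ0−h0·(2M0+M1)/6=-181/23
seg 1: a=-3, c=M1/2=168/23, d=(M2−M1)/(6·1)=-139/23, b=Δ1−h1·(2M1+M2)/6=155/23
seg 2: a=5, c=M2/2=-249/23, d=(M3−M2)/(6·1)=83/23, b=Δ2−h2·(2M2+M3)/6=74/23
t_q=9/4 → seg 1, τ=1/4; S=-3+155/23·τ+168/23·τ²+-139/23·τ³=-61/64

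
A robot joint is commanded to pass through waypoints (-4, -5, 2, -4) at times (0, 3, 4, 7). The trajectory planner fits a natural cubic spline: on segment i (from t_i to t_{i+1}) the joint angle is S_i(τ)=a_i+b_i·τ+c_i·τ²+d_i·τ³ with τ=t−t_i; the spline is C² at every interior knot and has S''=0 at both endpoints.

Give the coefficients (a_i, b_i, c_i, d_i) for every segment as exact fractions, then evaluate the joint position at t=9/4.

Δ: Δ0=-1/3, Δ1=7, Δ2=-2
row 1: diag=8, rhs=44; c'=1/8, d'=11/2
row 2: denom=8−1·1/8=63/8; d'=(-54−1·11/2)/(63/8)=-68/9
back: M2=-68/9
back: M1=11/2−1/8·-68/9=58/9
M: M0=0, M1=58/9, M2=-68/9, M3=0
seg 0: a=-4, c=M0/2=0, d=(M1−M0)/(6·3)=29/81, b=Δ0−h0·(2M0+M1)/6=-32/9
seg 1: a=-5, c=M1/2=29/9, d=(M2−M1)/(6·1)=-7/3, b=Δ1−h1·(2M1+M2)/6=55/9
seg 2: a=2, c=M2/2=-34/9, d=(M3−M2)/(6·3)=34/81, b=Δ2−h2·(2M2+M3)/6=50/9
t_q=9/4 → seg 0, τ=9/4; S=-4+-32/9·τ+0·τ²+29/81·τ³=-507/64

  seg 0: a=-4 b=-32/9 c=0 d=29/81
  seg 1: a=-5 b=55/9 c=29/9 d=-7/3
  seg 2: a=2 b=50/9 c=-34/9 d=34/81
S(9/4) = -507/64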